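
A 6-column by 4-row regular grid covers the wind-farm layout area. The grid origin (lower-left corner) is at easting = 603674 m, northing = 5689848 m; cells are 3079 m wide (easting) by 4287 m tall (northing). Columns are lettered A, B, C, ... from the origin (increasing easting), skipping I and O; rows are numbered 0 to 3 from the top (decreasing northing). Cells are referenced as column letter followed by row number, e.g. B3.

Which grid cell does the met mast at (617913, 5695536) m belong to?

E2

Column index: ⌊(617913 − 603674) / 3079⌋ = ⌊4.625⌋ = 4 → column E
Row offset from origin: ⌊(5695536 − 5689848) / 4287⌋ = ⌊1.327⌋ = 1 → row 2 (counted from top)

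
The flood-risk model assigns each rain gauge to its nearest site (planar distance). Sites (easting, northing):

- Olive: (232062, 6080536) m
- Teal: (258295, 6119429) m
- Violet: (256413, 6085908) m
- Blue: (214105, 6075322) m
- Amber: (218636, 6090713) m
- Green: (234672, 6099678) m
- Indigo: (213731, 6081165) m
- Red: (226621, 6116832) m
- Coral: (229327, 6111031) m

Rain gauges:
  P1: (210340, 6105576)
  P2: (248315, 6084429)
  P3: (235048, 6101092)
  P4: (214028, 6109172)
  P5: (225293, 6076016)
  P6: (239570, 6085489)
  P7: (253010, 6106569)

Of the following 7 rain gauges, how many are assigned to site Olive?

P1 → Amber
P2 → Violet
P3 → Green
P4 → Red
P5 → Olive
P6 → Olive
P7 → Teal
2 of the 7 go to Olive.

2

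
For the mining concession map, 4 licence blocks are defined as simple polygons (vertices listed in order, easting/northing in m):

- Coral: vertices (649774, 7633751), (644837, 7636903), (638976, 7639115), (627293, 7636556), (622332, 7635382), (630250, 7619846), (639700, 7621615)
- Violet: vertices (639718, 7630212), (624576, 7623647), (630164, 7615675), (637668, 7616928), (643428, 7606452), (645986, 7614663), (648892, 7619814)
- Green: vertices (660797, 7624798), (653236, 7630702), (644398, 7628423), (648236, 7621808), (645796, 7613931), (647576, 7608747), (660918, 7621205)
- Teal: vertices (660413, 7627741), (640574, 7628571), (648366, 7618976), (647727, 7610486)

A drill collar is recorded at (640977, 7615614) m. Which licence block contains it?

Cast a ray rightward from (640977, 7615614). For each polygon, the edges (by vertex number in listed order) whose endpoints lie on opposite sides of northing = 7615614, where each meets that height, and whether that is right or left of the point:
Coral: no edge straddles that height → 0 crossings.
Violet: 4–5 at easting≈638390.5 (left), 6–7 at easting≈646522.5 (right) → 1 crossing.
Green: 4–5 at easting≈646317.3 (right), 6–7 at easting≈654930.3 (right) → 2 crossings.
Teal: 3–4 at easting≈648113.0 (right), 4–1 at easting≈651497.1 (right) → 2 crossings.
Only Violet has an odd count, so the point is inside Violet.

Violet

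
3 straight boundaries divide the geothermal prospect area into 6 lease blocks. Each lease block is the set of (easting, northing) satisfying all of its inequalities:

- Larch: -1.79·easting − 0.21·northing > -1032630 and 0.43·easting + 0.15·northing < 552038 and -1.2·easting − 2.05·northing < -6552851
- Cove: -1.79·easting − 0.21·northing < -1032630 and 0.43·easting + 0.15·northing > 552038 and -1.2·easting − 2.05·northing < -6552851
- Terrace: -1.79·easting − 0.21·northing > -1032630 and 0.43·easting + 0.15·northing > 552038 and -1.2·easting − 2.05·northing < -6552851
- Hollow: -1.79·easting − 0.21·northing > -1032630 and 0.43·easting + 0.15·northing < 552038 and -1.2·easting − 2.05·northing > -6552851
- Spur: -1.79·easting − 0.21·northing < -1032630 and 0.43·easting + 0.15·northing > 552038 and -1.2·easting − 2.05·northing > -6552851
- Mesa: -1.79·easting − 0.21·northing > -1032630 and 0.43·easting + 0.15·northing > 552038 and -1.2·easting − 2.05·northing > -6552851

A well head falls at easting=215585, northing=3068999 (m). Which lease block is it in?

Mesa

-1.79·215585 − 0.21·3068999 = -1030386.940, which is > -1032630
0.43·215585 + 0.15·3068999 = 553051.400, which is > 552038
-1.2·215585 − 2.05·3068999 = -6550149.950, which is > -6552851
This sign pattern matches Mesa.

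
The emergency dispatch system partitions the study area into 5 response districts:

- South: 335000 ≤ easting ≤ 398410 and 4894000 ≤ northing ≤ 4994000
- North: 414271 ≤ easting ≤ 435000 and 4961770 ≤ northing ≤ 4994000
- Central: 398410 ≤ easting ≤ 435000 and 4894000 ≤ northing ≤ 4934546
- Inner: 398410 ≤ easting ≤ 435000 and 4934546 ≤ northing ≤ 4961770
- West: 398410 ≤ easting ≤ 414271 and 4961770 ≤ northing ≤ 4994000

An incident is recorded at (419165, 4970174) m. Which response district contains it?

North

The point has easting = 419165 and northing = 4970174.
Only North satisfies 414271 ≤ easting ≤ 435000 and 4961770 ≤ northing ≤ 4994000.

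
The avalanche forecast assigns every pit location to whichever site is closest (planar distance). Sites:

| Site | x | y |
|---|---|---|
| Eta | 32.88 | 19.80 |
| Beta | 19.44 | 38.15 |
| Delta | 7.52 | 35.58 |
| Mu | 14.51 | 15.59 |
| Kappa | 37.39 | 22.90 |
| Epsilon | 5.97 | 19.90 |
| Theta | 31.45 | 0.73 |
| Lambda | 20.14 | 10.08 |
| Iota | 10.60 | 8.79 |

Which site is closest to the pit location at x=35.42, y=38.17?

Kappa

Squared distances to each site:
Eta: 343.909; Beta: 255.361; Delta: 785.118; Mu: 947.085; Kappa: 237.054; Epsilon: 1201.095; Theta: 1417.515; Lambda: 1022.527; Iota: 1479.217.
Minimum at Kappa.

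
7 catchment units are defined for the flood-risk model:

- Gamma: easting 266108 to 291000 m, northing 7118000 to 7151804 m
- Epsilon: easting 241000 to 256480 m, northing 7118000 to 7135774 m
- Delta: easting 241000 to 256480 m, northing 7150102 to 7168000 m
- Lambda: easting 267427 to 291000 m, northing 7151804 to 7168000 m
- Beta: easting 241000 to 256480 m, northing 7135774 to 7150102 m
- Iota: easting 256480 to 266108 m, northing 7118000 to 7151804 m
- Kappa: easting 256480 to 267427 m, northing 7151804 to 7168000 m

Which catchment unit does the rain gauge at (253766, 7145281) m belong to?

The point has easting = 253766 and northing = 7145281.
Only Beta satisfies 241000 ≤ easting ≤ 256480 and 7135774 ≤ northing ≤ 7150102.

Beta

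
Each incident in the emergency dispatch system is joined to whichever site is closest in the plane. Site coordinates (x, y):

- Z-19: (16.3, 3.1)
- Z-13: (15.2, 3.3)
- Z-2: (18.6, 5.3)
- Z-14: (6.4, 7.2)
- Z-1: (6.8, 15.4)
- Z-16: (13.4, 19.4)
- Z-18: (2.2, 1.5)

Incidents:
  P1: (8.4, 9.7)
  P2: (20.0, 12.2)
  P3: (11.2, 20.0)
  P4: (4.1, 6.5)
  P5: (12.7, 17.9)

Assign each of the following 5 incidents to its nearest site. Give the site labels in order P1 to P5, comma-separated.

Z-14, Z-2, Z-16, Z-14, Z-16

P1 → Z-14 (d²=10.25)
P2 → Z-2 (d²=49.57)
P3 → Z-16 (d²=5.20)
P4 → Z-14 (d²=5.78)
P5 → Z-16 (d²=2.74)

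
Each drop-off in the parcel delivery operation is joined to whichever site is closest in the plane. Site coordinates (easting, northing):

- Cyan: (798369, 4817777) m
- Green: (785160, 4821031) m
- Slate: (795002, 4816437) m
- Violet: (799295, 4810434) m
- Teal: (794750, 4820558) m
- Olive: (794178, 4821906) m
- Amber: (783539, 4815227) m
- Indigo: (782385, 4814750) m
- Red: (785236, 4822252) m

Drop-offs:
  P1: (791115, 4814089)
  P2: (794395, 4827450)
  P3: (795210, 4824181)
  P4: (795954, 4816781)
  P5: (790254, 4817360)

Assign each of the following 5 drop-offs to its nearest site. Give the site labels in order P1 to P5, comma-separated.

P1 → Slate (d²=20621873.00)
P2 → Olive (d²=30783025.00)
P3 → Olive (d²=6240649.00)
P4 → Slate (d²=1024640.00)
P5 → Slate (d²=23395433.00)

Slate, Olive, Olive, Slate, Slate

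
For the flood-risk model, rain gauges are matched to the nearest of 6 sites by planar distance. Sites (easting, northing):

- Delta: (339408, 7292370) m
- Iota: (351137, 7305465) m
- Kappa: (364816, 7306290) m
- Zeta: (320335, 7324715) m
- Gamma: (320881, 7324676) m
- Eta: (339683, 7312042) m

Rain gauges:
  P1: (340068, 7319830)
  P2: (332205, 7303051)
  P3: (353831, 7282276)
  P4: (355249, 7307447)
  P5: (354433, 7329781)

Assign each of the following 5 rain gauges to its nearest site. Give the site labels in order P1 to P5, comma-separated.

Eta, Eta, Delta, Iota, Eta

P1 → Eta (d²=60801169.00)
P2 → Eta (d²=136758565.00)
P3 → Delta (d²=309911765.00)
P4 → Iota (d²=20836868.00)
P5 → Eta (d²=532234621.00)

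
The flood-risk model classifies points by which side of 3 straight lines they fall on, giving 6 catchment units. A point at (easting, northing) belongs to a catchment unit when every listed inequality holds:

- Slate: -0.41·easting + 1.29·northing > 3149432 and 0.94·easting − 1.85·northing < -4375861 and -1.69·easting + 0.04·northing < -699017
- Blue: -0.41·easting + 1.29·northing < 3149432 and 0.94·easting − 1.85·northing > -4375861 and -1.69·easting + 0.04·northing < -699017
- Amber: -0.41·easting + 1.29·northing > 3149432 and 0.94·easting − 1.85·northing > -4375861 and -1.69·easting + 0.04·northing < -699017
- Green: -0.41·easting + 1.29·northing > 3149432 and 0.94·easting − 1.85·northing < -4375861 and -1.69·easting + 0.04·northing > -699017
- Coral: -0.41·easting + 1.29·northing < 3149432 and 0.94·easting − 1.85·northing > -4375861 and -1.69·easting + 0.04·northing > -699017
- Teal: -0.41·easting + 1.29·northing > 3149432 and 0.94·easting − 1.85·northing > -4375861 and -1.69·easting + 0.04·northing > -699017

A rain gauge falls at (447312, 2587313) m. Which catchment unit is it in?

-0.41·447312 + 1.29·2587313 = 3154235.850, which is > 3149432
0.94·447312 − 1.85·2587313 = -4366055.770, which is > -4375861
-1.69·447312 + 0.04·2587313 = -652464.760, which is > -699017
This sign pattern matches Teal.

Teal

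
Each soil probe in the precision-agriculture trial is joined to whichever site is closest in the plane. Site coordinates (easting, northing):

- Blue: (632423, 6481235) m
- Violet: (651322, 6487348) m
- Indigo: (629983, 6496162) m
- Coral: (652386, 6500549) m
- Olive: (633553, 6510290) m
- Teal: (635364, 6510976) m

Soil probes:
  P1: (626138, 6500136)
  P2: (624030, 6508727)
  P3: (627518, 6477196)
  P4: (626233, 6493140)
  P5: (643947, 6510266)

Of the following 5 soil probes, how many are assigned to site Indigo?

2

P1 → Indigo
P2 → Olive
P3 → Blue
P4 → Indigo
P5 → Teal
2 of the 5 go to Indigo.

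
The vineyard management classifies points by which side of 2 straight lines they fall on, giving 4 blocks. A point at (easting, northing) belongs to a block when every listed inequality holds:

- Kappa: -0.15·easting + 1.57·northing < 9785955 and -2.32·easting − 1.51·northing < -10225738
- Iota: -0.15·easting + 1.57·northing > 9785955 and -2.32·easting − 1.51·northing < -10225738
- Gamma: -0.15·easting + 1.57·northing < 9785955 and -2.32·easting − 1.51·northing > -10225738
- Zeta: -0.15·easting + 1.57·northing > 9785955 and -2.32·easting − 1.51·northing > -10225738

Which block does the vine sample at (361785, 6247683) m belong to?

Kappa

-0.15·361785 + 1.57·6247683 = 9754594.560, which is < 9785955
-2.32·361785 − 1.51·6247683 = -10273342.530, which is < -10225738
This sign pattern matches Kappa.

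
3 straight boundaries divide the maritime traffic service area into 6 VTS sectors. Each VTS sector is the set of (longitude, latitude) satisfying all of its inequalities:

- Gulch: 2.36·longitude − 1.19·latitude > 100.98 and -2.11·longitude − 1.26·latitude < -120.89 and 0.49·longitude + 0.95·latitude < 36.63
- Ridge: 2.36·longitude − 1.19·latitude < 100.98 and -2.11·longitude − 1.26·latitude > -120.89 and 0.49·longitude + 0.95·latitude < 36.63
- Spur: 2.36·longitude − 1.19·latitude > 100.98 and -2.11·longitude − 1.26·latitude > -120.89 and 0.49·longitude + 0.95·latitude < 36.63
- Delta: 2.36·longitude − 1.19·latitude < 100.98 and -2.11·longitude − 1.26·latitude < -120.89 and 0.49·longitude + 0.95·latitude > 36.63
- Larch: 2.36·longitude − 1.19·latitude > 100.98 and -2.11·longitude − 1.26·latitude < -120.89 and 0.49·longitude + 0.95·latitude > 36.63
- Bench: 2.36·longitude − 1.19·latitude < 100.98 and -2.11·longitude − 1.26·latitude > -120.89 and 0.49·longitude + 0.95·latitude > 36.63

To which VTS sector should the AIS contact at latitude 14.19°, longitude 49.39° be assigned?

Delta

2.36·49.39 − 1.19·14.19 = 99.674, which is < 100.98
-2.11·49.39 − 1.26·14.19 = -122.092, which is < -120.89
0.49·49.39 + 0.95·14.19 = 37.682, which is > 36.63
This sign pattern matches Delta.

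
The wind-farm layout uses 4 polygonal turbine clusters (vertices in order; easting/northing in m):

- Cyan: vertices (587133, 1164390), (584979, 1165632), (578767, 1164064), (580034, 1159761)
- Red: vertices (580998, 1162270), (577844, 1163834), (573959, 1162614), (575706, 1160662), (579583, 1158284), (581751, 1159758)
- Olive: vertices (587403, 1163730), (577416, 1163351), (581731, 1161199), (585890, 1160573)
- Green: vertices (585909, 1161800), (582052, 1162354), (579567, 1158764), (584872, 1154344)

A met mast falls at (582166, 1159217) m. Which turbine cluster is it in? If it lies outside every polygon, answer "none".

Cast a ray rightward from (582166, 1159217). For each polygon, the edges (by vertex number in listed order) whose endpoints lie on opposite sides of northing = 1159217, where each meets that height, and whether that is right or left of the point:
Cyan: no edge straddles that height → 0 crossings.
Red: 4–5 at easting≈578061.9 (left), 5–6 at easting≈580955.3 (left) → 0 crossings.
Olive: no edge straddles that height → 0 crossings.
Green: 2–3 at easting≈579880.6 (left), 4–1 at easting≈585549.7 (right) → 1 crossing.
Only Green has an odd count, so the point is inside Green.

Green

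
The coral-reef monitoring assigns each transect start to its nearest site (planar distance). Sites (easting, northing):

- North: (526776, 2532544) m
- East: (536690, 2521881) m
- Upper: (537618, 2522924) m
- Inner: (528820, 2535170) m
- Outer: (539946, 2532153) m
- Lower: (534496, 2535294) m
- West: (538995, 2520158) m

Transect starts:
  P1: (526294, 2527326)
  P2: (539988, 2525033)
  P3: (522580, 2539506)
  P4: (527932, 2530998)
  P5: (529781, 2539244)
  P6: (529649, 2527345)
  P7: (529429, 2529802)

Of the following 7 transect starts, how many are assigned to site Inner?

P1 → North
P2 → Upper
P3 → Inner
P4 → North
P5 → Inner
P6 → North
P7 → North
2 of the 7 go to Inner.

2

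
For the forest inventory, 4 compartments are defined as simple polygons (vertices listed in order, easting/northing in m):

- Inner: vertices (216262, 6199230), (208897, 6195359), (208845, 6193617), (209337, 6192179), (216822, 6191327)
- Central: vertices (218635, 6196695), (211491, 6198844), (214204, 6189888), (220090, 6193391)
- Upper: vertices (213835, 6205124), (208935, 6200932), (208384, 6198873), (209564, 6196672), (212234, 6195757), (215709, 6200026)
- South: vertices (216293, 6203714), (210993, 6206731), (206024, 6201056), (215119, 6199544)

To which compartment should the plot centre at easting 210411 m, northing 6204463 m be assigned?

South

Cast a ray rightward from (210411, 6204463). For each polygon, the edges (by vertex number in listed order) whose endpoints lie on opposite sides of northing = 6204463, where each meets that height, and whether that is right or left of the point:
Inner: no edge straddles that height → 0 crossings.
Central: no edge straddles that height → 0 crossings.
Upper: 1–2 at easting≈213062.4 (right), 6–1 at easting≈214078.0 (right) → 2 crossings.
South: 1–2 at easting≈214977.2 (right), 2–3 at easting≈209007.2 (left) → 1 crossing.
Only South has an odd count, so the point is inside South.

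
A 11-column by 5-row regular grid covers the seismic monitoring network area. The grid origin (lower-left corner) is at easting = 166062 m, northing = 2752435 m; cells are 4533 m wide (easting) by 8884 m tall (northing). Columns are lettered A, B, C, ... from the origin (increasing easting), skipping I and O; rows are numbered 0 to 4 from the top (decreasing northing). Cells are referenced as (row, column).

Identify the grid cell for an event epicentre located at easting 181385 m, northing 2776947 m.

(2, D)

Column index: ⌊(181385 − 166062) / 4533⌋ = ⌊3.380⌋ = 3 → column D
Row offset from origin: ⌊(2776947 − 2752435) / 8884⌋ = ⌊2.759⌋ = 2 → row 2 (counted from top)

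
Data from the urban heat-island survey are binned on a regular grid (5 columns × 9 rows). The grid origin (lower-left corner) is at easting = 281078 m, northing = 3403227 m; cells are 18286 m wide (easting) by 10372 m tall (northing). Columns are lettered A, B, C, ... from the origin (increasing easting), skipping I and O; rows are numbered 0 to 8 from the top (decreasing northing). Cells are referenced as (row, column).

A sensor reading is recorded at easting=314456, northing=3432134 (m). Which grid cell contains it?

Column index: ⌊(314456 − 281078) / 18286⌋ = ⌊1.825⌋ = 1 → column B
Row offset from origin: ⌊(3432134 − 3403227) / 10372⌋ = ⌊2.787⌋ = 2 → row 6 (counted from top)

(6, B)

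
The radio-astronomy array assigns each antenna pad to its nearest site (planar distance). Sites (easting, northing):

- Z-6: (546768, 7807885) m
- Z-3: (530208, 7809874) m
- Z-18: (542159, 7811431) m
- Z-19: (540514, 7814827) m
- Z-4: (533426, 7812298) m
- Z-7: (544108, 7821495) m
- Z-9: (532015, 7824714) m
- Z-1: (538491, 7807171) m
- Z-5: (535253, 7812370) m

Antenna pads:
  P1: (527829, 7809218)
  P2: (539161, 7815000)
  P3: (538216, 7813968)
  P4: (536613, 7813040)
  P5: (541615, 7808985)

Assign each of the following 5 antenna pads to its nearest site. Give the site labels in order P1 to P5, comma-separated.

P1 → Z-3 (d²=6089977.00)
P2 → Z-19 (d²=1860538.00)
P3 → Z-19 (d²=6018685.00)
P4 → Z-5 (d²=2298500.00)
P5 → Z-18 (d²=6278852.00)

Z-3, Z-19, Z-19, Z-5, Z-18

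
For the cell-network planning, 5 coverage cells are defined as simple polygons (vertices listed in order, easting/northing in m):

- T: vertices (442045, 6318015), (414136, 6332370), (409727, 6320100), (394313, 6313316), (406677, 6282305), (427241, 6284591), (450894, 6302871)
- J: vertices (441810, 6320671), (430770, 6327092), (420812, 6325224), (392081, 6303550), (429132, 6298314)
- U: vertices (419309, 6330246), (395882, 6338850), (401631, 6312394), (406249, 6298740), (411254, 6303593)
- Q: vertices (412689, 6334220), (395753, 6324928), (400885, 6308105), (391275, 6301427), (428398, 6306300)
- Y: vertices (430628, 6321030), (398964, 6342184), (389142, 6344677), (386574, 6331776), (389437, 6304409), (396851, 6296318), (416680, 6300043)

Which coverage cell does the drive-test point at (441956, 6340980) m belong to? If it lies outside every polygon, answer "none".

none

Cast a ray rightward from (441956, 6340980). For each polygon, the edges (by vertex number in listed order) whose endpoints lie on opposite sides of northing = 6340980, where each meets that height, and whether that is right or left of the point:
T: no edge straddles that height → 0 crossings.
J: no edge straddles that height → 0 crossings.
U: no edge straddles that height → 0 crossings.
Q: no edge straddles that height → 0 crossings.
Y: 1–2 at easting≈400766.2 (left), 3–4 at easting≈388406.1 (left) → 0 crossings.
All counts are even, so the point lies outside every listed polygon.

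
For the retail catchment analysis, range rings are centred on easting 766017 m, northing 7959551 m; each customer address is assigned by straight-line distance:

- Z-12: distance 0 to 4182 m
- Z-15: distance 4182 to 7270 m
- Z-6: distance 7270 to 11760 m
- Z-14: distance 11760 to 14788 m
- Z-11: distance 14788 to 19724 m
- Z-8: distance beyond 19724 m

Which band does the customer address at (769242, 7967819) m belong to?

Z-6

Distance = √((769242−766017)² + (7967819−7959551)²) = √(10400625.000 + 68359824.000) = 8874.708 m.
7270 ≤ 8874.708 < 11760 → Z-6.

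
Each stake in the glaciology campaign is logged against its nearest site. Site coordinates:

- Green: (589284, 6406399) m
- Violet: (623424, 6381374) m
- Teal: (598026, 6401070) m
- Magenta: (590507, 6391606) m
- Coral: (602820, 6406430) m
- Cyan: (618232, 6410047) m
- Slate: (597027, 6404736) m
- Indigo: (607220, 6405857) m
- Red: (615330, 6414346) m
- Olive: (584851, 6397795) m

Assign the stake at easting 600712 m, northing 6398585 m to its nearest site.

Squared distances to each site:
Green: 191657780.000; Violet: 812053465.000; Teal: 13389821.000; Magenta: 152848466.000; Coral: 65987689.000; Cyan: 438327844.000; Slate: 51414026.000; Indigo: 95236048.000; Red: 462095045.000; Olive: 252195421.000.
Minimum at Teal.

Teal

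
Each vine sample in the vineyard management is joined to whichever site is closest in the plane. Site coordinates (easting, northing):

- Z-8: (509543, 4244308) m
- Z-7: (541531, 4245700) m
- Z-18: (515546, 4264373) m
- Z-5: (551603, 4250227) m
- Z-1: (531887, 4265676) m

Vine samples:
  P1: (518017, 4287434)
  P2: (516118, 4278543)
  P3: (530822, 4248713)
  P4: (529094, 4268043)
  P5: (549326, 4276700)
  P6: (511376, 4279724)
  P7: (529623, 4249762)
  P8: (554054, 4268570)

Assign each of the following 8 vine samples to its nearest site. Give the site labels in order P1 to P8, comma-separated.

Z-18, Z-18, Z-7, Z-1, Z-1, Z-18, Z-7, Z-5

P1 → Z-18 (d²=537915562.00)
P2 → Z-18 (d²=201116084.00)
P3 → Z-7 (d²=123760850.00)
P4 → Z-1 (d²=13403538.00)
P5 → Z-1 (d²=425647297.00)
P6 → Z-18 (d²=253042101.00)
P7 → Z-7 (d²=158300308.00)
P8 → Z-5 (d²=342473050.00)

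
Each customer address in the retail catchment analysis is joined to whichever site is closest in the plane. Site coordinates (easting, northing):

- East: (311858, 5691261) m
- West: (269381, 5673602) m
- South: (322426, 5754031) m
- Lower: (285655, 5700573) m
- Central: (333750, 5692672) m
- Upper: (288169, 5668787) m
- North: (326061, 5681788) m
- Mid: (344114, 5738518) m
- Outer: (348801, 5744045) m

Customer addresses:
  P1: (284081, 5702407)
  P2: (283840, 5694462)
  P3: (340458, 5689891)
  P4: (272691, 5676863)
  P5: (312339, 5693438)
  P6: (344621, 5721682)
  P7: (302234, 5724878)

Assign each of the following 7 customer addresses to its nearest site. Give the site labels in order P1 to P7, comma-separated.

Lower, Lower, Central, West, East, Mid, Lower

P1 → Lower (d²=5841032.00)
P2 → Lower (d²=40638546.00)
P3 → Central (d²=52731225.00)
P4 → West (d²=21590221.00)
P5 → East (d²=4970690.00)
P6 → Mid (d²=283707945.00)
P7 → Lower (d²=865596266.00)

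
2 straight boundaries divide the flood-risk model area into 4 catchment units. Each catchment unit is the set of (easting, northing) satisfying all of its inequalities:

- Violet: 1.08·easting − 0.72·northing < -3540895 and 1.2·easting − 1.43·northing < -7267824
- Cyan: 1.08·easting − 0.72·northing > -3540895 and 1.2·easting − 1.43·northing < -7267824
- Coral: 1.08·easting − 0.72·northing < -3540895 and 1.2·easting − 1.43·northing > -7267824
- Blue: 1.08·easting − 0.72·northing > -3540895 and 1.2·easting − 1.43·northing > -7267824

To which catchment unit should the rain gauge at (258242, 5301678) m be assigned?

1.08·258242 − 0.72·5301678 = -3538306.800, which is > -3540895
1.2·258242 − 1.43·5301678 = -7271509.140, which is < -7267824
This sign pattern matches Cyan.

Cyan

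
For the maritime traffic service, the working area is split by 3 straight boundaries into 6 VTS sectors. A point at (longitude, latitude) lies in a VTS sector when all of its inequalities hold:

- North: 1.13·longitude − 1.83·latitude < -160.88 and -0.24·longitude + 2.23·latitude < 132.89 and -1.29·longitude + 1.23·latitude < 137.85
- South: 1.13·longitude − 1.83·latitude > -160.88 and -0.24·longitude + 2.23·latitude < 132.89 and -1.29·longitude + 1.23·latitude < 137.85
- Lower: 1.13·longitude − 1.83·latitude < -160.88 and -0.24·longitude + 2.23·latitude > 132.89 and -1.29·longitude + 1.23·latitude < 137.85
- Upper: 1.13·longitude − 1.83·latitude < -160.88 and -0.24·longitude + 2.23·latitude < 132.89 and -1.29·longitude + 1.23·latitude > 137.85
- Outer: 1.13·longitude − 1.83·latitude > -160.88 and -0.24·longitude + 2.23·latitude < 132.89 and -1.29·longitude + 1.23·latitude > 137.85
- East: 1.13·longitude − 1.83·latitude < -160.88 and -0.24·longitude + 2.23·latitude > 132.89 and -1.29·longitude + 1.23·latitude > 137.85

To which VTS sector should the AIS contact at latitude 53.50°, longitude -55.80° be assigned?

1.13·-55.80 − 1.83·53.50 = -160.959, which is < -160.88
-0.24·-55.80 + 2.23·53.50 = 132.697, which is < 132.89
-1.29·-55.80 + 1.23·53.50 = 137.787, which is < 137.85
This sign pattern matches North.

North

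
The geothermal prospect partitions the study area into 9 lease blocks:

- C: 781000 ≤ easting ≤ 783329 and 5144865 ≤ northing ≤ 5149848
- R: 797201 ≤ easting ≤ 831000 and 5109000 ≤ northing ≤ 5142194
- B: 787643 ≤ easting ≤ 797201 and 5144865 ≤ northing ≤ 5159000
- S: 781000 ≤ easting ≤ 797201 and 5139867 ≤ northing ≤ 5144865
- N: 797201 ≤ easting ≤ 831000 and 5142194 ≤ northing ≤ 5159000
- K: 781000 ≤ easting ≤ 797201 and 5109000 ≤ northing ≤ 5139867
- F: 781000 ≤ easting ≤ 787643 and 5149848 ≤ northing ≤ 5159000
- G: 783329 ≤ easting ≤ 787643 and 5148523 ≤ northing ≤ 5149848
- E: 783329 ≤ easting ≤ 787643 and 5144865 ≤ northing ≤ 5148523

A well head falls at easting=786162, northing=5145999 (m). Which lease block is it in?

E

The point has easting = 786162 and northing = 5145999.
Only E satisfies 783329 ≤ easting ≤ 787643 and 5144865 ≤ northing ≤ 5148523.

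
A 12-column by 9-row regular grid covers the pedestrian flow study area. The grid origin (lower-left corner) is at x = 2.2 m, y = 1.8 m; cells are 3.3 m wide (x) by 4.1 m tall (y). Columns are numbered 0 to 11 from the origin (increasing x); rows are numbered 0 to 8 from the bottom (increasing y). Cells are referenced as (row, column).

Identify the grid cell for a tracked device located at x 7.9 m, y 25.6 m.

(5, 1)

Column index: ⌊(7.9 − 2.2) / 3.3⌋ = ⌊1.727⌋ = 1
Row offset from origin: ⌊(25.6 − 1.8) / 4.1⌋ = ⌊5.805⌋ = 5 → row 5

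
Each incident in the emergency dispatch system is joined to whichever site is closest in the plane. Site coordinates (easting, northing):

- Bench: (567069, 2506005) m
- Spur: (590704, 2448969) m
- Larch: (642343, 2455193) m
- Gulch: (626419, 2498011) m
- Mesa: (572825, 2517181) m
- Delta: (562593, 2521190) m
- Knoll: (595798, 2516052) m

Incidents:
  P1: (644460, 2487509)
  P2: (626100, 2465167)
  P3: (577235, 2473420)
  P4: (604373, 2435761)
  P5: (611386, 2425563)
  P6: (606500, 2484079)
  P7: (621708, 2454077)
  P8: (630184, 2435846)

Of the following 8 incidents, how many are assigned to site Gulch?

2

P1 → Gulch
P2 → Larch
P3 → Spur
P4 → Spur
P5 → Spur
P6 → Gulch
P7 → Larch
P8 → Larch
2 of the 8 go to Gulch.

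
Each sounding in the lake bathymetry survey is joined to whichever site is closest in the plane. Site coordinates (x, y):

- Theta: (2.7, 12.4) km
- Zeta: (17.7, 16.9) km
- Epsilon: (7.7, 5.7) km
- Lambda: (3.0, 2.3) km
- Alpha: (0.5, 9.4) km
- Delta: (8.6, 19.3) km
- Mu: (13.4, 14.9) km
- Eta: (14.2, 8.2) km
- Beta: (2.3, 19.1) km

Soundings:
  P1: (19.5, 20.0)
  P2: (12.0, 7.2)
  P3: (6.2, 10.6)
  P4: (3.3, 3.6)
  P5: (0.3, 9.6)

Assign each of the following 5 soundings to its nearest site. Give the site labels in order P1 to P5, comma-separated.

Zeta, Eta, Theta, Lambda, Alpha

P1 → Zeta (d²=12.85)
P2 → Eta (d²=5.84)
P3 → Theta (d²=15.49)
P4 → Lambda (d²=1.78)
P5 → Alpha (d²=0.08)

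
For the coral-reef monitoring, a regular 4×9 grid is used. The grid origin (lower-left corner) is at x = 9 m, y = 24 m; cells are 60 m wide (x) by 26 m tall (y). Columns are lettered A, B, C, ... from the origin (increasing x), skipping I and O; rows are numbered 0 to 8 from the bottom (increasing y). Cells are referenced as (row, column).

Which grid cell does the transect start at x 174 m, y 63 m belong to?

Column index: ⌊(174 − 9) / 60⌋ = ⌊2.750⌋ = 2 → column C
Row offset from origin: ⌊(63 − 24) / 26⌋ = ⌊1.500⌋ = 1 → row 1

(1, C)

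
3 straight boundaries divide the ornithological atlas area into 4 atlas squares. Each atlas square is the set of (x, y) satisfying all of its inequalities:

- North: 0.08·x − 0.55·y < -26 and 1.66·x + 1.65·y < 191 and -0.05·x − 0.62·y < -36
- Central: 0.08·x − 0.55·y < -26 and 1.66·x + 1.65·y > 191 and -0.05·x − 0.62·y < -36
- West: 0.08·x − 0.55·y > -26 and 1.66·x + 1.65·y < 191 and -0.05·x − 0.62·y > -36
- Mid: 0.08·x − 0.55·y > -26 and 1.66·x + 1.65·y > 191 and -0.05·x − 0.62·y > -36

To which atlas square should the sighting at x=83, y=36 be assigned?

0.08·83 − 0.55·36 = -13.160, which is > -26
1.66·83 + 1.65·36 = 197.180, which is > 191
-0.05·83 − 0.62·36 = -26.470, which is > -36
This sign pattern matches Mid.

Mid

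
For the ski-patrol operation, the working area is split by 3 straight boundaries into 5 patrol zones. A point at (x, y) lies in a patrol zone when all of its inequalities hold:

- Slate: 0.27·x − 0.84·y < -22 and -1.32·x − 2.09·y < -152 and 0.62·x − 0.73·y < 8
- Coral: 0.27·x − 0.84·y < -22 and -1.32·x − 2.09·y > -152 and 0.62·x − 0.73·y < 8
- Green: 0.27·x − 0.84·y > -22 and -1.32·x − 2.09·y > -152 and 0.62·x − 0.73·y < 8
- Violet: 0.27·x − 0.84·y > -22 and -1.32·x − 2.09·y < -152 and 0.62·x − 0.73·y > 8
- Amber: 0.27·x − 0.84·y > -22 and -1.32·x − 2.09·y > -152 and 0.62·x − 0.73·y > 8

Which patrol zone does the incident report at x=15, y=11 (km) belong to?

0.27·15 − 0.84·11 = -5.190, which is > -22
-1.32·15 − 2.09·11 = -42.790, which is > -152
0.62·15 − 0.73·11 = 1.270, which is < 8
This sign pattern matches Green.

Green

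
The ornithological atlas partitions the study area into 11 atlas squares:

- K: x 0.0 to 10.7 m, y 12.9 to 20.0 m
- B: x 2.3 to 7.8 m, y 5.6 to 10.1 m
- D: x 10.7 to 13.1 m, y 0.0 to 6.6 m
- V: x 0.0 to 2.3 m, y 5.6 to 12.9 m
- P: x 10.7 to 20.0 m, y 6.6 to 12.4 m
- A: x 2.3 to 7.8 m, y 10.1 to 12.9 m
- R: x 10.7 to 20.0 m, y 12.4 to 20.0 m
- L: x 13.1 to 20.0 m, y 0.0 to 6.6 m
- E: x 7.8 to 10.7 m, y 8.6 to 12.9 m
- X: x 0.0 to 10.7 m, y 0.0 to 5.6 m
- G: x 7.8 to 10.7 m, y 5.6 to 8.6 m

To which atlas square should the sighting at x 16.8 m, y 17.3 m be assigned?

R

The point has x = 16.8 and y = 17.3.
Only R satisfies 10.7 ≤ x ≤ 20.0 and 12.4 ≤ y ≤ 20.0.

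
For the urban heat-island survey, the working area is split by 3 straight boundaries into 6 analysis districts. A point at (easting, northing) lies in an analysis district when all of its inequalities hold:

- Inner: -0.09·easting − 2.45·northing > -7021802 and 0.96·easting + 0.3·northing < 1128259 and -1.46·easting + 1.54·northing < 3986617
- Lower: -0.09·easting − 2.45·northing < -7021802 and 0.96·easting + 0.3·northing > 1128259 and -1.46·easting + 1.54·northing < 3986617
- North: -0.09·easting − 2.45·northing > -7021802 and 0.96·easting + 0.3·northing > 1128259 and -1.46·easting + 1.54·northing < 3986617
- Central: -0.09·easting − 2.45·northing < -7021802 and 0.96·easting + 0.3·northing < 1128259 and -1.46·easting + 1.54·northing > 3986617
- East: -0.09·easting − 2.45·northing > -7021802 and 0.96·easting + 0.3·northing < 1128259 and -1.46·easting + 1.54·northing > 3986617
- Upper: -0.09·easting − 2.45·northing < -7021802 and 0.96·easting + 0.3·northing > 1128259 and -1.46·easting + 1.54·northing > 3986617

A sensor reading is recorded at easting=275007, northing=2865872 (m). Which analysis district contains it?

Central

-0.09·275007 − 2.45·2865872 = -7046137.030, which is < -7021802
0.96·275007 + 0.3·2865872 = 1123768.320, which is < 1128259
-1.46·275007 + 1.54·2865872 = 4011932.660, which is > 3986617
This sign pattern matches Central.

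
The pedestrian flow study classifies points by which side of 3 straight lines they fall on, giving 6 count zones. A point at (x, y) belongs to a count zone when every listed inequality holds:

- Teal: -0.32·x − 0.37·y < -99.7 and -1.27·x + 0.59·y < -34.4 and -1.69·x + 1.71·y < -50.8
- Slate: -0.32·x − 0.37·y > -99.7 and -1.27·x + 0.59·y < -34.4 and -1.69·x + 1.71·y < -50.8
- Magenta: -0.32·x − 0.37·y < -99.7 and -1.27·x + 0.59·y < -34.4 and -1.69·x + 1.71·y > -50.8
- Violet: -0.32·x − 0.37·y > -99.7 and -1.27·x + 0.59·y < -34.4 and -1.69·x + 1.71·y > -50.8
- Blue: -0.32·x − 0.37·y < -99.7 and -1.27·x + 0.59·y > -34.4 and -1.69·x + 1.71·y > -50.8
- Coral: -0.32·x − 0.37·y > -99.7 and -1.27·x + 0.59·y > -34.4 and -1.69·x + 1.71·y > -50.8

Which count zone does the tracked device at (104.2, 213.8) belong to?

Blue

-0.32·104.2 − 0.37·213.8 = -112.450, which is < -99.7
-1.27·104.2 + 0.59·213.8 = -6.192, which is > -34.4
-1.69·104.2 + 1.71·213.8 = 189.500, which is > -50.8
This sign pattern matches Blue.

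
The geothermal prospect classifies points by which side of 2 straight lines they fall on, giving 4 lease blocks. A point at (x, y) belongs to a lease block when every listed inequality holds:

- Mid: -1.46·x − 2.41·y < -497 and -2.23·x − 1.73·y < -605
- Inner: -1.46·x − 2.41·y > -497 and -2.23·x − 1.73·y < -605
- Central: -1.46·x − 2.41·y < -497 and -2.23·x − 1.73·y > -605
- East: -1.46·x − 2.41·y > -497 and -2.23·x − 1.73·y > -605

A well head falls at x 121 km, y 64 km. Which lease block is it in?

-1.46·121 − 2.41·64 = -330.900, which is > -497
-2.23·121 − 1.73·64 = -380.550, which is > -605
This sign pattern matches East.

East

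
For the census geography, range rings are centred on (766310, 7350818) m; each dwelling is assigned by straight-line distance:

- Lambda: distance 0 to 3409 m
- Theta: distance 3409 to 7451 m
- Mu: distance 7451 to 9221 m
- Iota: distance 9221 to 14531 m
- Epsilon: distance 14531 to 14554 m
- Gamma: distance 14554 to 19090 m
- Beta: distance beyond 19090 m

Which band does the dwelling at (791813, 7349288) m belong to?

Distance = √((791813−766310)² + (7349288−7350818)²) = √(650403009.000 + 2340900.000) = 25548.853 m.
19090 ≤ 25548.853 < ∞ → Beta.

Beta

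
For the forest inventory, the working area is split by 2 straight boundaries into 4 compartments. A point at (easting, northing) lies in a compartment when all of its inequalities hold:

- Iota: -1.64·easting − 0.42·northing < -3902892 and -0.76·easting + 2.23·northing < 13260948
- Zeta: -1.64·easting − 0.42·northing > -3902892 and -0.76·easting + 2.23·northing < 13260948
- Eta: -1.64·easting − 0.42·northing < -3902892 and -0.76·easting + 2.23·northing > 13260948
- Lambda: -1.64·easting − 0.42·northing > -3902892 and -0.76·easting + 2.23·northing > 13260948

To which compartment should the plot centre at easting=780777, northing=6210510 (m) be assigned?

-1.64·780777 − 0.42·6210510 = -3888888.480, which is > -3902892
-0.76·780777 + 2.23·6210510 = 13256046.780, which is < 13260948
This sign pattern matches Zeta.

Zeta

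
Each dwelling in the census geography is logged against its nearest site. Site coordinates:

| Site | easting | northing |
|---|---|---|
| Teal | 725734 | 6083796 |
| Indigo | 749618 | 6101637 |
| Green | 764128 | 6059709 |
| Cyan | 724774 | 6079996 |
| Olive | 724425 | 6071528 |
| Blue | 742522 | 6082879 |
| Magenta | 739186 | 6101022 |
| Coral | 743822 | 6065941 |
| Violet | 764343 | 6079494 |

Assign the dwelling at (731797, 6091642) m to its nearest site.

Teal

Squared distances to each site:
Teal: 98319685.000; Indigo: 417488066.000; Green: 2065010050.000; Cyan: 184951845.000; Olive: 458919380.000; Blue: 191815794.000; Magenta: 142581721.000; Coral: 805142026.000; Violet: 1206816020.000.
Minimum at Teal.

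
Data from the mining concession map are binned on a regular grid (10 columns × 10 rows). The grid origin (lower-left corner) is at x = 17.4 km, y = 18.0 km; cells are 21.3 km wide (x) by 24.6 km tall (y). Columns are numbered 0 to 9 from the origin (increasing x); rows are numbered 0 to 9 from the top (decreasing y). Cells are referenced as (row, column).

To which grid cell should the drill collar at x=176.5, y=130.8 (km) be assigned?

(5, 7)

Column index: ⌊(176.5 − 17.4) / 21.3⌋ = ⌊7.469⌋ = 7
Row offset from origin: ⌊(130.8 − 18.0) / 24.6⌋ = ⌊4.585⌋ = 4 → row 5 (counted from top)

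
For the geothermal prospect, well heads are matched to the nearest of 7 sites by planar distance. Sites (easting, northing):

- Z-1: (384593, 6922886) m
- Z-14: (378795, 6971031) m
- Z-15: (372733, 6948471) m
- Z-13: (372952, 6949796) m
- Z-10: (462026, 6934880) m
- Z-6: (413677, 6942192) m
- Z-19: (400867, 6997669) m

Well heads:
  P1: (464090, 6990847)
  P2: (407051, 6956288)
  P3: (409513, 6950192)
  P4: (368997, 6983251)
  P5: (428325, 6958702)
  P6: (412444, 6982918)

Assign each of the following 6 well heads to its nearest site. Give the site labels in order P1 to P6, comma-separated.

P1 → Z-10 (d²=3136565185.00)
P2 → Z-6 (d²=242601092.00)
P3 → Z-6 (d²=81338896.00)
P4 → Z-14 (d²=245329204.00)
P5 → Z-6 (d²=487144004.00)
P6 → Z-19 (d²=351618930.00)

Z-10, Z-6, Z-6, Z-14, Z-6, Z-19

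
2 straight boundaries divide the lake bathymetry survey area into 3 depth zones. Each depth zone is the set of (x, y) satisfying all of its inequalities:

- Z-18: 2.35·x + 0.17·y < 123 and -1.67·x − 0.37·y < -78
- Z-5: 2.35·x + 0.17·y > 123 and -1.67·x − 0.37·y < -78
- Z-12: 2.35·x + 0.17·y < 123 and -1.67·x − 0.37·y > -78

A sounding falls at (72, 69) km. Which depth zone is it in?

2.35·72 + 0.17·69 = 180.930, which is > 123
-1.67·72 − 0.37·69 = -145.770, which is < -78
This sign pattern matches Z-5.

Z-5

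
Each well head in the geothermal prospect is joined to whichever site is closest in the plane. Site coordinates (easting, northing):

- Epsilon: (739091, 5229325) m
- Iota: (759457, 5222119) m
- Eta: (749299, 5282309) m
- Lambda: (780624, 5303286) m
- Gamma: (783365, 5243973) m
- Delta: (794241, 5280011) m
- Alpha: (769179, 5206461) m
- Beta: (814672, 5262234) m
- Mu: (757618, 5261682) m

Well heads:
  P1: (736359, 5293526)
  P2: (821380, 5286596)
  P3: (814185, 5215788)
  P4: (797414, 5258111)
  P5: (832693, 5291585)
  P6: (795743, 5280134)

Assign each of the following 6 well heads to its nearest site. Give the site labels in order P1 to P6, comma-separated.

P1 → Eta (d²=293264689.00)
P2 → Beta (d²=638504308.00)
P3 → Gamma (d²=1744266625.00)
P4 → Beta (d²=314837693.00)
P5 → Beta (d²=1186237642.00)
P6 → Delta (d²=2271133.00)

Eta, Beta, Gamma, Beta, Beta, Delta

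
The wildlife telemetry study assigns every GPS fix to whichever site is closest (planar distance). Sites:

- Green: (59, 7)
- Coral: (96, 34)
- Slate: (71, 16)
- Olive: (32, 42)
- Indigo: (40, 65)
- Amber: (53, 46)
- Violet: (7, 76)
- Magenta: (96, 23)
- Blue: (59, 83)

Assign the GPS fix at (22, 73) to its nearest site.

Violet

Squared distances to each site:
Green: 5725.000; Coral: 6997.000; Slate: 5650.000; Olive: 1061.000; Indigo: 388.000; Amber: 1690.000; Violet: 234.000; Magenta: 7976.000; Blue: 1469.000.
Minimum at Violet.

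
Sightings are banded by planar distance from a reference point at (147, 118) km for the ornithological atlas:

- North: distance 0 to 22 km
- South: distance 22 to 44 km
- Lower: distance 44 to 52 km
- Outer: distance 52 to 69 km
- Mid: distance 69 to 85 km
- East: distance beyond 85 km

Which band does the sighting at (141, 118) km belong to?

Distance = √((141−147)² + (118−118)²) = √(36.000 + 0.000) = 6.000 km.
0 ≤ 6.000 < 22 → North.

North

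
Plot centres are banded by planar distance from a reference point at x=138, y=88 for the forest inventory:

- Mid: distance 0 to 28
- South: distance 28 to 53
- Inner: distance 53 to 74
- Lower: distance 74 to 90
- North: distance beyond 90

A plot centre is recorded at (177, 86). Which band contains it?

Distance = √((177−138)² + (86−88)²) = √(1521.000 + 4.000) = 39.051.
28 ≤ 39.051 < 53 → South.

South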